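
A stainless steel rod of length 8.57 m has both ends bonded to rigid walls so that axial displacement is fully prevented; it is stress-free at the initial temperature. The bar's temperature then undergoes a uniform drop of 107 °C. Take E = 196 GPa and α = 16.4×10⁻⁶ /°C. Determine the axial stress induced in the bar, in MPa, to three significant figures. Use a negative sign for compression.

344 MPa

Free thermal expansion αLΔT = 16.4e-6 · 8570 · -107 = -15.04 mm.
The walls impose strain ε = −(-15.04)/8570 = 1.7548e-03; σ = Eε = 196000 · 1.7548e-03 = 343.9 MPa.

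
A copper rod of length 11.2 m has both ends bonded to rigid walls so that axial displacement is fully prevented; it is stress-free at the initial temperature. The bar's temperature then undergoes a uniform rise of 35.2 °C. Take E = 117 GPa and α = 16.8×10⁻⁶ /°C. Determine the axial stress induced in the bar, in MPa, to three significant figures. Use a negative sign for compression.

-69.2 MPa

Free thermal expansion αLΔT = 16.8e-6 · 11200 · 35.2 = 6.623 mm.
The walls impose strain ε = −(6.623)/11200 = -5.9136e-04; σ = Eε = 117000 · -5.9136e-04 = -69.19 MPa.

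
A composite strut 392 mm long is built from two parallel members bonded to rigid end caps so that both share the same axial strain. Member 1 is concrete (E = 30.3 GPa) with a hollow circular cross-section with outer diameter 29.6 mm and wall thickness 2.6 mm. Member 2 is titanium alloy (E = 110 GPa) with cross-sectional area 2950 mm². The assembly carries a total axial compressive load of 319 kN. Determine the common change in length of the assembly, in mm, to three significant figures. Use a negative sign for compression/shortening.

-0.378 mm

A_1 = 220.5 mm².
Equal strain + equilibrium ⇒ each member carries load in proportion to AE: A₁E₁ = 6682000 N, A₂E₂ = 324500000 N, ΣAE = 331200000 N.
δ = PL/ΣAE = -319000·392/331200000 = -0.3776 mm.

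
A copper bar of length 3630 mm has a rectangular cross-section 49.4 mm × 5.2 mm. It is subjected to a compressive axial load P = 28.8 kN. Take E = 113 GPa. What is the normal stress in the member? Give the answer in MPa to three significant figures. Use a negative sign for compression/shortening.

-112 MPa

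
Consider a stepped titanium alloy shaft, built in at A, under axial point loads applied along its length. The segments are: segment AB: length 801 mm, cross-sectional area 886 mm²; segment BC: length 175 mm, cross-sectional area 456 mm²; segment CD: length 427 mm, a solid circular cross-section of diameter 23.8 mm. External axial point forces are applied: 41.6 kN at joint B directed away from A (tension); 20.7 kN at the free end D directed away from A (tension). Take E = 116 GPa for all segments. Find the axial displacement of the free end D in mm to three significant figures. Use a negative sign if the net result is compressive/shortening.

0.725 mm

Internal axial forces (sectioning from the free end, tension +): N_CD = 20.7 kN, N_BC = 20.7 kN, N_AB = 62.3 kN.
A_CD = 444.9 mm².
δ_AB = 62300·801/(886·116000) = 0.4855 mm
δ_BC = 20700·175/(456·116000) = 0.06848 mm
δ_CD = 20700·427/(444.9·116000) = 0.1713 mm
δ = Σδ_i = 0.7253 mm.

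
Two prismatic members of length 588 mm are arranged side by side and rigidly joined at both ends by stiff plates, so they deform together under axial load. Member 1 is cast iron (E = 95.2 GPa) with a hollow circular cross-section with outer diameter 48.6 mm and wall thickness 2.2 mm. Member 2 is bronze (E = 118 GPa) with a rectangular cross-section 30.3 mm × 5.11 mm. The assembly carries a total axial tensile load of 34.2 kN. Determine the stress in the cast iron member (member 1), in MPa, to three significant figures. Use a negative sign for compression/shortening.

66.7 MPa

A_1 = 320.7 mm².
A_2 = 154.8 mm².
Equal strain + equilibrium ⇒ each member carries load in proportion to AE: A₁E₁ = 30530000 N, A₂E₂ = 18270000 N, ΣAE = 48800000 N.
σ₁ = P·E₁/ΣAE = 34200·95200/48800000 = 66.72 MPa.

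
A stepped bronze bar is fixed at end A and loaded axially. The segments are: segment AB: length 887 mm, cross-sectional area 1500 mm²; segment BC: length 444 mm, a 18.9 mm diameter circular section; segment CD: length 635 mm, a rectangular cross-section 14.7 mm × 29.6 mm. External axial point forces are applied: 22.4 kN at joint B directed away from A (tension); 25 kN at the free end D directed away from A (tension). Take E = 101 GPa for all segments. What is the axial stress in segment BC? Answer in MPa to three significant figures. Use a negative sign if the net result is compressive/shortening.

Internal axial forces (sectioning from the free end, tension +): N_CD = 25 kN, N_BC = 25 kN, N_AB = 47.4 kN.
A_BC = 280.6 mm².
σ_BC = N_BC/A_BC = 25000/280.6 = 89.11 MPa.

89.1 MPa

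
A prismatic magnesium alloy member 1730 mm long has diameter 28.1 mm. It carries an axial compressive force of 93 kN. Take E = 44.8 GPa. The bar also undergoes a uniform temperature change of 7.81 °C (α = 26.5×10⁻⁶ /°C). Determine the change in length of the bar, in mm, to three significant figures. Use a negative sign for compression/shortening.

-5.43 mm

A = 620.2 mm².
δ_mech = NL/(AE) = -93000·1730/(620.2·44800) = -5.791 mm.
δ_thermal = αLΔT = 26.5e-6·1730·7.81 = 0.358 mm.
δ = δ_mech + δ_thermal = -5.433 mm.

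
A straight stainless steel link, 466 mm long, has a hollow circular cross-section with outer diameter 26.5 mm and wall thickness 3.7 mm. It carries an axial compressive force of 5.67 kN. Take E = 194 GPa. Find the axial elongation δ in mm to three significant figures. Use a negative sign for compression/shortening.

-0.0514 mm

A = 265 mm².
δ_mech = NL/(AE) = -5670·466/(265·194000) = -0.05139 mm.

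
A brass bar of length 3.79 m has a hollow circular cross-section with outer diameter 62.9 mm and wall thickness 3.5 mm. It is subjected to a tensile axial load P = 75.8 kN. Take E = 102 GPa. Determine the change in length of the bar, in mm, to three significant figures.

4.31 mm

A = 653.1 mm².
δ_mech = NL/(AE) = 75800·3790/(653.1·102000) = 4.312 mm.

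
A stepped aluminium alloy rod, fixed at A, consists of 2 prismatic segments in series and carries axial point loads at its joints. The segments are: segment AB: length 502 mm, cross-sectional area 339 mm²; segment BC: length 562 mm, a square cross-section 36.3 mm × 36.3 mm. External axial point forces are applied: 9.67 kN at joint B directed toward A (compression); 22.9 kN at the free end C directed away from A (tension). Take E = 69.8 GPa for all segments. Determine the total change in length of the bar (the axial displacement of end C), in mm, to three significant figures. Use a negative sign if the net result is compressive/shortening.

0.421 mm

Internal axial forces (sectioning from the free end, tension +): N_BC = 22.9 kN, N_AB = 13.23 kN.
A_BC = 1318 mm².
δ_AB = 13230·502/(339·69800) = 0.2807 mm
δ_BC = 22900·562/(1318·69800) = 0.1399 mm
δ = Σδ_i = 0.4206 mm.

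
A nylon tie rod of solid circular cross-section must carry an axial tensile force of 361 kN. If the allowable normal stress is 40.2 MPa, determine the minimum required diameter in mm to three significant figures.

107 mm

Required area A ≥ P/σ_allow = 361000/40.2 = 8980 mm².
For a solid circular section, d ≥ √(4A/π) = 106.9 mm.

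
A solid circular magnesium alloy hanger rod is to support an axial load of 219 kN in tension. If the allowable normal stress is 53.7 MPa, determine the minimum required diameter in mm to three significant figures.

Required area A ≥ P/σ_allow = 219000/53.7 = 4078 mm².
For a solid circular section, d ≥ √(4A/π) = 72.06 mm.

72.1 mm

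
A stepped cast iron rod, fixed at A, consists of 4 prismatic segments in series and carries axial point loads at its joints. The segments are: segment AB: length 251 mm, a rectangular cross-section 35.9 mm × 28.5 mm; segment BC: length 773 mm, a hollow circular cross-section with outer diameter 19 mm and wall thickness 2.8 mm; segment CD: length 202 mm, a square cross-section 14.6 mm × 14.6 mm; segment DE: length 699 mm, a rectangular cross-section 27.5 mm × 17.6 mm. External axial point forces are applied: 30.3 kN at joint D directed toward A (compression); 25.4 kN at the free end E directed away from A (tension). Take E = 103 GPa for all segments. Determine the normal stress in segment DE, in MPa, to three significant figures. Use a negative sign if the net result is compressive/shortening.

Internal axial forces (sectioning from the free end, tension +): N_DE = 25.4 kN, N_CD = -4.9 kN, N_BC = -4.9 kN, N_AB = -4.9 kN.
A_DE = 484 mm².
σ_DE = N_DE/A_DE = 25400/484 = 52.48 MPa.

52.5 MPa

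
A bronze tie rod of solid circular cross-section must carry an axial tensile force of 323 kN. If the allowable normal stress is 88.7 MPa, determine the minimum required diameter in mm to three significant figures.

68.1 mm

Required area A ≥ P/σ_allow = 323000/88.7 = 3641 mm².
For a solid circular section, d ≥ √(4A/π) = 68.09 mm.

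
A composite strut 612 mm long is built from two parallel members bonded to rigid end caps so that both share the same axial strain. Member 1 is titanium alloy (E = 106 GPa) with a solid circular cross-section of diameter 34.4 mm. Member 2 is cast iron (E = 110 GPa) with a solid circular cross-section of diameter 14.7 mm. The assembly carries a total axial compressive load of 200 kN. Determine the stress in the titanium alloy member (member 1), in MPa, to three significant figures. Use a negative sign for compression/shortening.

-181 MPa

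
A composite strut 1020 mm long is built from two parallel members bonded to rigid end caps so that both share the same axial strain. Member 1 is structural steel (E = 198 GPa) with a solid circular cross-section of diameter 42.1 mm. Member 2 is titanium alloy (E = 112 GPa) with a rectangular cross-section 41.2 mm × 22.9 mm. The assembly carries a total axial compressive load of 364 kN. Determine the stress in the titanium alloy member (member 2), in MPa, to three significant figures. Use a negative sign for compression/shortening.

-107 MPa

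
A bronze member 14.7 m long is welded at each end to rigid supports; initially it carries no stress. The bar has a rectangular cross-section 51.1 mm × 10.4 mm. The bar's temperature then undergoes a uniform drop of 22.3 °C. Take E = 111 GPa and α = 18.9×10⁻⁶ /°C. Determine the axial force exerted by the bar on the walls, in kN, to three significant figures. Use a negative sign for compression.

Free thermal expansion αLΔT = 18.9e-6 · 14700 · -22.3 = -6.196 mm.
The walls impose strain ε = −(-6.196)/14700 = 4.2147e-04; σ = Eε = 111000 · 4.2147e-04 = 46.78 MPa.
Wall reaction R = σ·A = 46.78·531.4 = 24860 N = 24.86 kN.

24.9 kN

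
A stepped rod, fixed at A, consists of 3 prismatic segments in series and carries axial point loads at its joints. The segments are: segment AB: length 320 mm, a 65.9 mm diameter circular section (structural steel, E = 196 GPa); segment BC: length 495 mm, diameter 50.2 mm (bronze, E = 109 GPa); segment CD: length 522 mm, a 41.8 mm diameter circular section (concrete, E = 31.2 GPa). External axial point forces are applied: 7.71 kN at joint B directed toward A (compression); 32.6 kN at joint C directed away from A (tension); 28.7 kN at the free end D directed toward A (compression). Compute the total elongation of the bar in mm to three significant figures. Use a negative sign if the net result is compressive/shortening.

-0.343 mm

Internal axial forces (sectioning from the free end, tension +): N_CD = -28.7 kN, N_BC = 3.9 kN, N_AB = -3.81 kN.
A_AB = 3411 mm².
A_BC = 1979 mm².
A_CD = 1372 mm².
δ_AB = -3810·320/(3411·196000) = -0.001824 mm
δ_BC = 3900·495/(1979·109000) = 0.008948 mm
δ_CD = -28700·522/(1372·31200) = -0.3499 mm
δ = Σδ_i = -0.3428 mm.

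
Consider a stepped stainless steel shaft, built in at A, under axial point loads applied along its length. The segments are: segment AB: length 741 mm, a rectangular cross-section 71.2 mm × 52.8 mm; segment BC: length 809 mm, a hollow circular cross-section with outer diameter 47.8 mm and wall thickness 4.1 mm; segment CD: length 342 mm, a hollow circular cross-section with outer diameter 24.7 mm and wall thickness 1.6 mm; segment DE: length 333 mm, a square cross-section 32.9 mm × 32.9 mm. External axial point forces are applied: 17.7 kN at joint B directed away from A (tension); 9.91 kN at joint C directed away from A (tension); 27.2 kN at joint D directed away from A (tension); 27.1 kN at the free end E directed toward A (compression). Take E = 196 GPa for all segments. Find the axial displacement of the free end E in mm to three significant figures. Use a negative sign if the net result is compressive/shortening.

Internal axial forces (sectioning from the free end, tension +): N_DE = -27.1 kN, N_CD = 0.1 kN, N_BC = 10.01 kN, N_AB = 27.71 kN.
A_AB = 3759 mm².
A_BC = 562.9 mm².
A_CD = 116.1 mm².
A_DE = 1082 mm².
δ_AB = 27710·741/(3759·196000) = 0.02787 mm
δ_BC = 10010·809/(562.9·196000) = 0.0734 mm
δ_CD = 100·342/(116.1·196000) = 0.001503 mm
δ_DE = -27100·333/(1082·196000) = -0.04254 mm
δ = Σδ_i = 0.06024 mm.

0.0602 mm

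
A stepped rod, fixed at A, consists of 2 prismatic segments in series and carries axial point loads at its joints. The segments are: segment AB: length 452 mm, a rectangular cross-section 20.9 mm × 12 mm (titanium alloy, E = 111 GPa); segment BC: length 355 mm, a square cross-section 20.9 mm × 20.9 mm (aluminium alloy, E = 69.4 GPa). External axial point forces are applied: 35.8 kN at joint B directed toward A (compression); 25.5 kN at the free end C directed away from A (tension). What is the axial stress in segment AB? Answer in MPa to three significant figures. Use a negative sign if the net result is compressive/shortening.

Internal axial forces (sectioning from the free end, tension +): N_BC = 25.5 kN, N_AB = -10.3 kN.
A_AB = 250.8 mm².
σ_AB = N_AB/A_AB = -10300/250.8 = -41.07 MPa.

-41.1 MPa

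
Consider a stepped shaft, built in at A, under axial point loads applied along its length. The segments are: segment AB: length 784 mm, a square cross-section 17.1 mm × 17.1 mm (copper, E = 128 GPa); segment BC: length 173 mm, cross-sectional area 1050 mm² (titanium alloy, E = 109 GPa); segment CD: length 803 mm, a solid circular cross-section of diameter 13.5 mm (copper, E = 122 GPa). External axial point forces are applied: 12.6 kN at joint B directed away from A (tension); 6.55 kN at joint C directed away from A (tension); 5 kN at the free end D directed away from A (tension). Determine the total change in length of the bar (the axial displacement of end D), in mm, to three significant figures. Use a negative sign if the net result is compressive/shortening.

Internal axial forces (sectioning from the free end, tension +): N_CD = 5 kN, N_BC = 11.55 kN, N_AB = 24.15 kN.
A_AB = 292.4 mm².
A_CD = 143.1 mm².
δ_AB = 24150·784/(292.4·128000) = 0.5059 mm
δ_BC = 11550·173/(1050·109000) = 0.01746 mm
δ_CD = 5000·803/(143.1·122000) = 0.2299 mm
δ = Σδ_i = 0.7532 mm.

0.753 mm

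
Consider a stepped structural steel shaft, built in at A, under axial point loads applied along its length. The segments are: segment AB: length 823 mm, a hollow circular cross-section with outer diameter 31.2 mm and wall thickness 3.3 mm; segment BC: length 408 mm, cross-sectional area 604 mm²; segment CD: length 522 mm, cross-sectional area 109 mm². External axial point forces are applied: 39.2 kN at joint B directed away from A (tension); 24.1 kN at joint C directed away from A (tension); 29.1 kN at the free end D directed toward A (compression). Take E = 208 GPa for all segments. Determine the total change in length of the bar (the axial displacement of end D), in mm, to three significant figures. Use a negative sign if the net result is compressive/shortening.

Internal axial forces (sectioning from the free end, tension +): N_CD = -29.1 kN, N_BC = -5 kN, N_AB = 34.2 kN.
A_AB = 289.2 mm².
δ_AB = 34200·823/(289.2·208000) = 0.4678 mm
δ_BC = -5000·408/(604·208000) = -0.01624 mm
δ_CD = -29100·522/(109·208000) = -0.67 mm
δ = Σδ_i = -0.2184 mm.

-0.218 mm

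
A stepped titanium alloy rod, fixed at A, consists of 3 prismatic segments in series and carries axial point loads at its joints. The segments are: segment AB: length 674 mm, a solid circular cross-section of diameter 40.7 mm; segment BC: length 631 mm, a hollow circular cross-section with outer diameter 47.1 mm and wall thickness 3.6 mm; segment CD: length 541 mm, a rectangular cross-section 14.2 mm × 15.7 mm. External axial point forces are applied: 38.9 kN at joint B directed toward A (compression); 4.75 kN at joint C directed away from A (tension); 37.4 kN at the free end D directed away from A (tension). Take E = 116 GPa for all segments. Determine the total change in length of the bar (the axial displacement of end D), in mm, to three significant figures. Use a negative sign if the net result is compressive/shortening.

Internal axial forces (sectioning from the free end, tension +): N_CD = 37.4 kN, N_BC = 42.15 kN, N_AB = 3.25 kN.
A_AB = 1301 mm².
A_BC = 492 mm².
A_CD = 222.9 mm².
δ_AB = 3250·674/(1301·116000) = 0.01451 mm
δ_BC = 42150·631/(492·116000) = 0.466 mm
δ_CD = 37400·541/(222.9·116000) = 0.7824 mm
δ = Σδ_i = 1.263 mm.

1.26 mm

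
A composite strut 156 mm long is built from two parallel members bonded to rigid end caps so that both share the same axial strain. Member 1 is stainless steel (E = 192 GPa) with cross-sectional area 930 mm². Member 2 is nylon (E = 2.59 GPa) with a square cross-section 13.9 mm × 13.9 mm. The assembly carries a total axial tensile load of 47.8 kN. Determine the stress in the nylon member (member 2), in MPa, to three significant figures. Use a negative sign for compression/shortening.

A_2 = 193.2 mm².
Equal strain + equilibrium ⇒ each member carries load in proportion to AE: A₁E₁ = 178600000 N, A₂E₂ = 500400 N, ΣAE = 179100000 N.
σ₂ = P·E₂/ΣAE = 47800·2590/179100000 = 0.6914 MPa.

0.691 MPa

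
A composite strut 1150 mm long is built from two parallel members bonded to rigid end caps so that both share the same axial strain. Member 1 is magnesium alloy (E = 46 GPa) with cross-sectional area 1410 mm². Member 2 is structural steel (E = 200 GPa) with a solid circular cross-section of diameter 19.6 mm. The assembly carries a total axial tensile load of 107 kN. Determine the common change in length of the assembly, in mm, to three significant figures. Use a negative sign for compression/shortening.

A_2 = 301.7 mm².
Equal strain + equilibrium ⇒ each member carries load in proportion to AE: A₁E₁ = 64860000 N, A₂E₂ = 60340000 N, ΣAE = 125200000 N.
δ = PL/ΣAE = 107000·1150/125200000 = 0.9828 mm.

0.983 mm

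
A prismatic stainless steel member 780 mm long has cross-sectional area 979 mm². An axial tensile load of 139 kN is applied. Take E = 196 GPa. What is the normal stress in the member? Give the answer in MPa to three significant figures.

σ = N/A = 139000/979 = 142 MPa.

142 MPa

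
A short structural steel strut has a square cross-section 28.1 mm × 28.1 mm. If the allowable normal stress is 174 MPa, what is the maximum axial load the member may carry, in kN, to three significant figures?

A = 789.6 mm².
P_max = σ_allow · A = 174 · 789.6 = 137400 N = 137.4 kN.

137 kN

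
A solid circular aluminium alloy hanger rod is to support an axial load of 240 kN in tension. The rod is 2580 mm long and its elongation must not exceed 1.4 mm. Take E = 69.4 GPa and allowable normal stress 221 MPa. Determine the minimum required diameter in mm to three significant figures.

90.1 mm

Required area A ≥ P/σ_allow = 240000/221 = 1086 mm².
For a solid circular section, d ≥ √(4A/π) = 37.18 mm.
Elongation limit: A ≥ PL/(Eδ_allow) = 240000·2580/(69400·1.4) = 6373 mm² ⇒ d ≥ 90.08 mm.
The elongation limit governs.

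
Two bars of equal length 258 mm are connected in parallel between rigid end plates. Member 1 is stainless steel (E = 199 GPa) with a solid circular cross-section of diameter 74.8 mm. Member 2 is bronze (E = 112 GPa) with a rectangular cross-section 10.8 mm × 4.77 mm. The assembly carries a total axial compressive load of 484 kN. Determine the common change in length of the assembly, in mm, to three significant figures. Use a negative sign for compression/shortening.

-0.142 mm

A_1 = 4394 mm².
A_2 = 51.52 mm².
Equal strain + equilibrium ⇒ each member carries load in proportion to AE: A₁E₁ = 874500000 N, A₂E₂ = 5770000 N, ΣAE = 880200000 N.
δ = PL/ΣAE = -484000·258/880200000 = -0.1419 mm.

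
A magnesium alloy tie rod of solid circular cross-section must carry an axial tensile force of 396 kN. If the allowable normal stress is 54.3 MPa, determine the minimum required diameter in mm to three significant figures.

Required area A ≥ P/σ_allow = 396000/54.3 = 7293 mm².
For a solid circular section, d ≥ √(4A/π) = 96.36 mm.

96.4 mm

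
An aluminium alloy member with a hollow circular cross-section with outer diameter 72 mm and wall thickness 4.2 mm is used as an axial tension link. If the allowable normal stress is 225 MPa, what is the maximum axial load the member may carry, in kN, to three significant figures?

201 kN

A = 894.6 mm².
P_max = σ_allow · A = 225 · 894.6 = 201300 N = 201.3 kN.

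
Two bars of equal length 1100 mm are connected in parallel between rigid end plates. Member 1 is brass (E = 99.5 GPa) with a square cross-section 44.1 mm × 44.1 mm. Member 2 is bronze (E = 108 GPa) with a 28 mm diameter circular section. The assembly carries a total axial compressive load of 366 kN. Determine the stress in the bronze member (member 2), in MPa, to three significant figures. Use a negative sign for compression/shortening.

A_1 = 1945 mm².
A_2 = 615.8 mm².
Equal strain + equilibrium ⇒ each member carries load in proportion to AE: A₁E₁ = 193500000 N, A₂E₂ = 66500000 N, ΣAE = 260000000 N.
σ₂ = P·E₂/ΣAE = -366000·108000/260000000 = -152 MPa.

-152 MPa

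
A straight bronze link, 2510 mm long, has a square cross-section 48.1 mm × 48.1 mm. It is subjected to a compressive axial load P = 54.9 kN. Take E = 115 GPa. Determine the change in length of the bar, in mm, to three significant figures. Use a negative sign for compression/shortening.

-0.518 mm

A = 2314 mm².
δ_mech = NL/(AE) = -54900·2510/(2314·115000) = -0.5179 mm.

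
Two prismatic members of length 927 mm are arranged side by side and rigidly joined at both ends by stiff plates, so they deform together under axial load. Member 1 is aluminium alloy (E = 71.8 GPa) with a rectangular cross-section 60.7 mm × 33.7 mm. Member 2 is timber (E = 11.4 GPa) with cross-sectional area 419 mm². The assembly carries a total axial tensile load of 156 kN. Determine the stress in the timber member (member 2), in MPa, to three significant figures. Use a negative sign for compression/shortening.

11.7 MPa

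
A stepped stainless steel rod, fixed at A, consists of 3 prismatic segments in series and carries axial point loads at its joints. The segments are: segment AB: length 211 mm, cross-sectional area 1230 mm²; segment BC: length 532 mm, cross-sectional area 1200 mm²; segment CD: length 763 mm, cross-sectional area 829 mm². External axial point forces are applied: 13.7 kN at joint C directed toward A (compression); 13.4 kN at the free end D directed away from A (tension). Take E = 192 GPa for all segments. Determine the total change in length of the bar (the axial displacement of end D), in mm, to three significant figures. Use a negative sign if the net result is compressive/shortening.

0.0633 mm

Internal axial forces (sectioning from the free end, tension +): N_CD = 13.4 kN, N_BC = -0.3 kN, N_AB = -0.3 kN.
δ_AB = -300·211/(1230·192000) = -0.000268 mm
δ_BC = -300·532/(1200·192000) = -0.0006927 mm
δ_CD = 13400·763/(829·192000) = 0.06424 mm
δ = Σδ_i = 0.06327 mm.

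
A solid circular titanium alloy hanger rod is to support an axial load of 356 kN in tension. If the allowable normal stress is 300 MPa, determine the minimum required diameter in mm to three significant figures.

Required area A ≥ P/σ_allow = 356000/300 = 1187 mm².
For a solid circular section, d ≥ √(4A/π) = 38.87 mm.

38.9 mm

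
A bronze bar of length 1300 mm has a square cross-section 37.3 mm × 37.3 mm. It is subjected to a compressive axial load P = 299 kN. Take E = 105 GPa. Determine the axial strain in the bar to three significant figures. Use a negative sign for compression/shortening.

A = 1391 mm².
σ = N/A = -214.9 MPa; ε = σ/E = -214.9/105000 = -2.047e-03.

-0.00205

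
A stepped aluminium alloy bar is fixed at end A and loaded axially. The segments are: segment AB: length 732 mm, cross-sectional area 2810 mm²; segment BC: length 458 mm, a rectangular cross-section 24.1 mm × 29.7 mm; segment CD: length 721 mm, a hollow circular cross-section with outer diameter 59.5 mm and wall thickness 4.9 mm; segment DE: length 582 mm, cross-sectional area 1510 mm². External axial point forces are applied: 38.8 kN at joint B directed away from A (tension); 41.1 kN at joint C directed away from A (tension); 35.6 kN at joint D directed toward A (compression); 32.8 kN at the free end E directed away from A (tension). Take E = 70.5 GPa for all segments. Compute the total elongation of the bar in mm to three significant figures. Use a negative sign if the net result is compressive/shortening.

Internal axial forces (sectioning from the free end, tension +): N_DE = 32.8 kN, N_CD = -2.8 kN, N_BC = 38.3 kN, N_AB = 77.1 kN.
A_BC = 715.8 mm².
A_CD = 840.5 mm².
δ_AB = 77100·732/(2810·70500) = 0.2849 mm
δ_BC = 38300·458/(715.8·70500) = 0.3476 mm
δ_CD = -2800·721/(840.5·70500) = -0.03407 mm
δ_DE = 32800·582/(1510·70500) = 0.1793 mm
δ = Σδ_i = 0.7778 mm.

0.778 mm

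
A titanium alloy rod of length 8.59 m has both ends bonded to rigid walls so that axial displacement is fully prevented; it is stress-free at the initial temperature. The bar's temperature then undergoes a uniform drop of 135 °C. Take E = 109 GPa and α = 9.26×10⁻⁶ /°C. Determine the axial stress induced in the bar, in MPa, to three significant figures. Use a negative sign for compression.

136 MPa

Free thermal expansion αLΔT = 9.26e-6 · 8590 · -135 = -10.74 mm.
The walls impose strain ε = −(-10.74)/8590 = 1.2501e-03; σ = Eε = 109000 · 1.2501e-03 = 136.3 MPa.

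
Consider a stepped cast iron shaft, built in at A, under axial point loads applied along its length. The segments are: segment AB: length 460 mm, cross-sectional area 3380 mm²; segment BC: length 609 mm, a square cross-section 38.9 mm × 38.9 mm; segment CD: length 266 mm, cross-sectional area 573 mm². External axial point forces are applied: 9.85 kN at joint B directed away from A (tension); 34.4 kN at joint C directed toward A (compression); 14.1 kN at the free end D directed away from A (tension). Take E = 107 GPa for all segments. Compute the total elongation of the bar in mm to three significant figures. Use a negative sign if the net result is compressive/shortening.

-0.0285 mm

Internal axial forces (sectioning from the free end, tension +): N_CD = 14.1 kN, N_BC = -20.3 kN, N_AB = -10.45 kN.
A_BC = 1513 mm².
δ_AB = -10450·460/(3380·107000) = -0.01329 mm
δ_BC = -20300·609/(1513·107000) = -0.07635 mm
δ_CD = 14100·266/(573·107000) = 0.06117 mm
δ = Σδ_i = -0.02847 mm.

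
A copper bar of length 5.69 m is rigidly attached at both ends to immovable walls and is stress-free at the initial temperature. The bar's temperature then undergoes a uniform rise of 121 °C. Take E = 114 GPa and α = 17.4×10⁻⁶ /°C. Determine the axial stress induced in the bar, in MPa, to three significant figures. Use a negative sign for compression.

-240 MPa

Free thermal expansion αLΔT = 17.4e-6 · 5690 · 121 = 11.98 mm.
The walls impose strain ε = −(11.98)/5690 = -2.1054e-03; σ = Eε = 114000 · -2.1054e-03 = -240 MPa.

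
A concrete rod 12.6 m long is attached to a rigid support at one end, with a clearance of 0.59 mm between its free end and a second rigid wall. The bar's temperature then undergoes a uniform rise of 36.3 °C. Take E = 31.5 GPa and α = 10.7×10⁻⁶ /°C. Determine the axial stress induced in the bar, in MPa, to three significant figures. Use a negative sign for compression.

-10.8 MPa

Free thermal expansion αLΔT = 10.7e-6 · 12600 · 36.3 = 4.894 mm.
The walls engage after the gap closes; constrained expansion = 4.894 − 0.59 = 4.304 mm.
The walls impose strain ε = −(4.304)/12600 = -3.4158e-04; σ = Eε = 31500 · -3.4158e-04 = -10.76 MPa.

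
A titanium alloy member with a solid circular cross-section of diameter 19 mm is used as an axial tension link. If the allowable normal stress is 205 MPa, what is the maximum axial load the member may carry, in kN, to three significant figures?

A = 283.5 mm².
P_max = σ_allow · A = 205 · 283.5 = 58120 N = 58.12 kN.

58.1 kN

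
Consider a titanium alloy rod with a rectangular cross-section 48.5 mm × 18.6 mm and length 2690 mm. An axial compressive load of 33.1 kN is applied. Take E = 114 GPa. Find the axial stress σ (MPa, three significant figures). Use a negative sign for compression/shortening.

-36.7 MPa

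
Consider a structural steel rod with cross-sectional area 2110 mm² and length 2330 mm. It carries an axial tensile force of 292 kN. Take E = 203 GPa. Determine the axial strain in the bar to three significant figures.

σ = N/A = 138.4 MPa; ε = σ/E = 138.4/203000 = 6.817e-04.

6.82e-04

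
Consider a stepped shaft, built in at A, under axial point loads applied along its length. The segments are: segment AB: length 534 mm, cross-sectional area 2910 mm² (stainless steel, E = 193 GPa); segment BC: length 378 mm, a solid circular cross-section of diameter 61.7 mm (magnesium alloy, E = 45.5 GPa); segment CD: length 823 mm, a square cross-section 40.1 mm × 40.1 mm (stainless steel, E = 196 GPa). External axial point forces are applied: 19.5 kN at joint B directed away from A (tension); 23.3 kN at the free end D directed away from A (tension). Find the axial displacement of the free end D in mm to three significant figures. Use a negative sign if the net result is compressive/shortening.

Internal axial forces (sectioning from the free end, tension +): N_CD = 23.3 kN, N_BC = 23.3 kN, N_AB = 42.8 kN.
A_BC = 2990 mm².
A_CD = 1608 mm².
δ_AB = 42800·534/(2910·193000) = 0.04069 mm
δ_BC = 23300·378/(2990·45500) = 0.06474 mm
δ_CD = 23300·823/(1608·196000) = 0.06084 mm
δ = Σδ_i = 0.1663 mm.

0.166 mm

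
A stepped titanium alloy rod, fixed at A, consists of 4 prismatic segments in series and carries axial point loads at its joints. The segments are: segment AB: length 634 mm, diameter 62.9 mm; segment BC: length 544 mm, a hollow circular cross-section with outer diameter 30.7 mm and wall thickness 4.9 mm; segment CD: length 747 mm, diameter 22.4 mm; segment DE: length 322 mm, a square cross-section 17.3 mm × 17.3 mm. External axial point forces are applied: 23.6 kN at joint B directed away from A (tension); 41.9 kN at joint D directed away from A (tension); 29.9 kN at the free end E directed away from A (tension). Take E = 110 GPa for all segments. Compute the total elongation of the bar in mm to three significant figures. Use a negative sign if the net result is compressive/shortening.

2.60 mm

Internal axial forces (sectioning from the free end, tension +): N_DE = 29.9 kN, N_CD = 71.8 kN, N_BC = 71.8 kN, N_AB = 95.4 kN.
A_AB = 3107 mm².
A_BC = 397.2 mm².
A_CD = 394.1 mm².
A_DE = 299.3 mm².
δ_AB = 95400·634/(3107·110000) = 0.177 mm
δ_BC = 71800·544/(397.2·110000) = 0.8941 mm
δ_CD = 71800·747/(394.1·110000) = 1.237 mm
δ_DE = 29900·322/(299.3·110000) = 0.2924 mm
δ = Σδ_i = 2.601 mm.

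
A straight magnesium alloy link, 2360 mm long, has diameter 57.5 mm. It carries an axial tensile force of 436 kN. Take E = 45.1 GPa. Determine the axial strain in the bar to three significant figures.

0.00372

A = 2597 mm².
σ = N/A = 167.9 MPa; ε = σ/E = 167.9/45100 = 3.723e-03.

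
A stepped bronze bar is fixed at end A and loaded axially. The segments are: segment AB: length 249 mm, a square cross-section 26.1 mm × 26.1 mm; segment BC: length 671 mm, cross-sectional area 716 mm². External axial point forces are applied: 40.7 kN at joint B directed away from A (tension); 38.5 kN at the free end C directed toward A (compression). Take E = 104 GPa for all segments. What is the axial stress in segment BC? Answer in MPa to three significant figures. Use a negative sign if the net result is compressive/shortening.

Internal axial forces (sectioning from the free end, tension +): N_BC = -38.5 kN, N_AB = 2.2 kN.
σ_BC = N_BC/A_BC = -38500/716 = -53.77 MPa.

-53.8 MPa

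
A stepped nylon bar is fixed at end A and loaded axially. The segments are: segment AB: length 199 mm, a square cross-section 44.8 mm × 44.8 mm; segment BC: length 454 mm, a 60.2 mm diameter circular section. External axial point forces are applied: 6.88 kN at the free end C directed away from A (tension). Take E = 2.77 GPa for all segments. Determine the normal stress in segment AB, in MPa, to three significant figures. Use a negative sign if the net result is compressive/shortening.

3.43 MPa

Internal axial forces (sectioning from the free end, tension +): N_BC = 6.88 kN, N_AB = 6.88 kN.
A_AB = 2007 mm².
σ_AB = N_AB/A_AB = 6880/2007 = 3.428 MPa.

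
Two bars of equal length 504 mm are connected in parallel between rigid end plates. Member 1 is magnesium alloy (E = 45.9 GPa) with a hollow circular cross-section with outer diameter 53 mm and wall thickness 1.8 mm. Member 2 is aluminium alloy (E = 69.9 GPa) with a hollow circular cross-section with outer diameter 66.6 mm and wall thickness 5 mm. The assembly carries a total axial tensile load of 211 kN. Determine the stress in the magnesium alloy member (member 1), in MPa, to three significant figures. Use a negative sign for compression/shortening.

A_1 = 289.5 mm².
A_2 = 967.6 mm².
Equal strain + equilibrium ⇒ each member carries load in proportion to AE: A₁E₁ = 13290000 N, A₂E₂ = 67640000 N, ΣAE = 80930000 N.
σ₁ = P·E₁/ΣAE = 211000·45900/80930000 = 119.7 MPa.

120 MPa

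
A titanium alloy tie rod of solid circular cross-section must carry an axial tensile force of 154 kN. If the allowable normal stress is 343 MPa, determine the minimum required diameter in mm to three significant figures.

Required area A ≥ P/σ_allow = 154000/343 = 449 mm².
For a solid circular section, d ≥ √(4A/π) = 23.91 mm.

23.9 mm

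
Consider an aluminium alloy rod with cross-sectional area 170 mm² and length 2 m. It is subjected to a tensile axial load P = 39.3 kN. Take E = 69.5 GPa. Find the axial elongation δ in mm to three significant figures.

6.65 mm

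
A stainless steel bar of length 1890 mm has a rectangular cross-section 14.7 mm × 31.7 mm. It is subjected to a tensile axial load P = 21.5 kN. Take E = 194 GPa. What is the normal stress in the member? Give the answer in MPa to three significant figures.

46.1 MPa

A = 466 mm².
σ = N/A = 21500/466 = 46.14 MPa.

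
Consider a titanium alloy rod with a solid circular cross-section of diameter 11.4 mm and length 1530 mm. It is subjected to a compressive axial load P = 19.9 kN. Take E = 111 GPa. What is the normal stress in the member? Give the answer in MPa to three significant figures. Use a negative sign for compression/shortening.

A = 102.1 mm².
σ = N/A = -19900/102.1 = -195 MPa.

-195 MPa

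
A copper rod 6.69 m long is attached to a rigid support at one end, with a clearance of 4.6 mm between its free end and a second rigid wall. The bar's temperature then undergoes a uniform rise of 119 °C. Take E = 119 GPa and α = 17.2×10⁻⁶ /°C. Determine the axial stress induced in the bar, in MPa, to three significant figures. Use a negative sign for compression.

-162 MPa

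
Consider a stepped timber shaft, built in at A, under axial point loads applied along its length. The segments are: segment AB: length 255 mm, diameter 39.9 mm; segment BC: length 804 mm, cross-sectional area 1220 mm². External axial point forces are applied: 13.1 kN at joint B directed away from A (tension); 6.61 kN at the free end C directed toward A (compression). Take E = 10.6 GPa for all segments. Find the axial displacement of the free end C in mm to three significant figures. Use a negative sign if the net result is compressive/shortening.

Internal axial forces (sectioning from the free end, tension +): N_BC = -6.61 kN, N_AB = 6.49 kN.
A_AB = 1250 mm².
δ_AB = 6490·255/(1250·10600) = 0.1249 mm
δ_BC = -6610·804/(1220·10600) = -0.411 mm
δ = Σδ_i = -0.2861 mm.

-0.286 mm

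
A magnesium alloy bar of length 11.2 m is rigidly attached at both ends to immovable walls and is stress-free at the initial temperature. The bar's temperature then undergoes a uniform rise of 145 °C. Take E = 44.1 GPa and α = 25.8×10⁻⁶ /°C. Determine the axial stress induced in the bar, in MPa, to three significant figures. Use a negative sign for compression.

Free thermal expansion αLΔT = 25.8e-6 · 11200 · 145 = 41.9 mm.
The walls impose strain ε = −(41.9)/11200 = -3.7410e-03; σ = Eε = 44100 · -3.7410e-03 = -165 MPa.

-165 MPa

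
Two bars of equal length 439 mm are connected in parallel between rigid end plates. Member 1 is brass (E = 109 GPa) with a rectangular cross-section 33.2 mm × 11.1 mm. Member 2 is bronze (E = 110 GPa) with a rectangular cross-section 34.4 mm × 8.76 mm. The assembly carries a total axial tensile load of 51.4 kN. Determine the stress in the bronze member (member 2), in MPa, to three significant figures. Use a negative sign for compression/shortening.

77.1 MPa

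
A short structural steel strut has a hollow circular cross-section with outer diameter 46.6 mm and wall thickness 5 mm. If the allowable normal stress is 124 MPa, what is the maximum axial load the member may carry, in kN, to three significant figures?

81.0 kN

A = 653.5 mm².
P_max = σ_allow · A = 124 · 653.5 = 81030 N = 81.03 kN.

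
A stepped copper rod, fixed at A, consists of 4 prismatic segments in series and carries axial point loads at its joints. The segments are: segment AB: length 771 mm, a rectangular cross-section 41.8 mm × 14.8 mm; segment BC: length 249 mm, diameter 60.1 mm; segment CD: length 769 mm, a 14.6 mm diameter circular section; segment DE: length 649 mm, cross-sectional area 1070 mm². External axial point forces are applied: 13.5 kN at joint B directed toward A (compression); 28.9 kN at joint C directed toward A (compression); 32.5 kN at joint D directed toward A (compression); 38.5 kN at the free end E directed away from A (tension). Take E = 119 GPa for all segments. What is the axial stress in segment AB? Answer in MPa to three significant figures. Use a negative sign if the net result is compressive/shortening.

Internal axial forces (sectioning from the free end, tension +): N_DE = 38.5 kN, N_CD = 6 kN, N_BC = -22.9 kN, N_AB = -36.4 kN.
A_AB = 618.6 mm².
σ_AB = N_AB/A_AB = -36400/618.6 = -58.84 MPa.

-58.8 MPa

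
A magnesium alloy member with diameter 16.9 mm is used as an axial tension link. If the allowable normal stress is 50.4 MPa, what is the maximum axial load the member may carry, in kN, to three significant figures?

11.3 kN

A = 224.3 mm².
P_max = σ_allow · A = 50.4 · 224.3 = 11310 N = 11.31 kN.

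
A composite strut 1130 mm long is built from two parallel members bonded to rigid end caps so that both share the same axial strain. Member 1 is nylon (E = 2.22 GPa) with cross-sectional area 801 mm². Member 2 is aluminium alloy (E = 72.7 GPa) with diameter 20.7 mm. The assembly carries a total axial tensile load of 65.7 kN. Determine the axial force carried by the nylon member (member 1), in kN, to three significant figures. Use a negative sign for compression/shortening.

4.45 kN

A_2 = 336.5 mm².
Equal strain + equilibrium ⇒ each member carries load in proportion to AE: A₁E₁ = 1778000 N, A₂E₂ = 24470000 N, ΣAE = 26240000 N.
F₁ = P·A₁E₁/ΣAE = 65700·1778000/26240000 = 4452 N.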